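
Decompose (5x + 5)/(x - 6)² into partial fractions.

(5x + 5) = A(x - 6) + B. At x = 6: B = 5·6 + 5 = 35. Coeff of x: A = 5
Result: 5/(x - 6) + 35/(x - 6)²


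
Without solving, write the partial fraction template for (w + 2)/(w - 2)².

Repeated linear factor: A/(w - 2) + B/(w - 2)²


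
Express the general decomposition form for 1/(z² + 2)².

Repeated quadratic factor: (Pz + Q)/(z² + 2) + (Rz + S)/(z² + 2)²


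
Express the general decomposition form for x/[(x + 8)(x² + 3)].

Linear + irreducible quadratic: α/(x + 8) + (βx + γ)/(x² + 3)


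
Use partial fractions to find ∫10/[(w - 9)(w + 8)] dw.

Decompose: 10/[(w - 9)(w + 8)] = (10/17)/(w - 9) - (10/17)/(w + 8). Integrate each term: (10/17) ln|(w - 9)| - (10/17) ln|(w + 8)| + C


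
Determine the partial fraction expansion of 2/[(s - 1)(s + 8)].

2/(s - 1)(s + 8) = α/(s - 1) + β/(s + 8). α = 2/(1 + 8) = 2/9, β = 2/(-8 - 1) = -2/9
Result: (2/9)/(s - 1) - (2/9)/(s + 8)


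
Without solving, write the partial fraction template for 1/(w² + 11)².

Repeated quadratic factor: (Pw + Q)/(w² + 11) + (Rw + S)/(w² + 11)²


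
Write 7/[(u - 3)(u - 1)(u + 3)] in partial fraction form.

Using cover-up method: A = 7/12, B = -7/8, C = 7/24
Result: (7/12)/(u - 3) - (7/8)/(u - 1) + (7/24)/(u + 3)


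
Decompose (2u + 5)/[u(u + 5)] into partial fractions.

At u=0: P = (2·0 + 5)/(0 + 5) = 1. At u=-5: Q = (2·(-5) + 5)/(-5 - 0) = 1
Result: 1/u + 1/(u + 5)


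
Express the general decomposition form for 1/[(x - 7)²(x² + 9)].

Repeated linear + quadratic: A/(x - 7) + B/(x - 7)² + (Cx + D)/(x² + 9)


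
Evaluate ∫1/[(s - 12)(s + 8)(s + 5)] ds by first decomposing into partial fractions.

Cover-up: P = 1/340, Q = 1/60, R = -1/51. Decomposition: (1/340)/(s - 12) + (1/60)/(s + 8) - (1/51)/(s + 5). Integrate each term: (1/340) ln|(s - 12)| + (1/60) ln|(s + 8)| - (1/51) ln|(s + 5)| + C


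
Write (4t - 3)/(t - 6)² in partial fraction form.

(4t - 3) = A(t - 6) + B. At t = 6: B = 4·6 - 3 = 21. Coeff of t: A = 4
Result: 4/(t - 6) + 21/(t - 6)²


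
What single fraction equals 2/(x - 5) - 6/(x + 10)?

Common denominator (x - 5)(x + 10). Numerator: 2(x + 10) - 6(x - 5) = (2x + 20) - (6x - 30) = -4x + 50
Result: (-4x + 50)/[(x - 5)(x + 10)]


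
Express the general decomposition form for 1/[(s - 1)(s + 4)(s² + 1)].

Two linear + quadratic: α/(s - 1) + β/(s + 4) + (γs + δ)/(s² + 1)


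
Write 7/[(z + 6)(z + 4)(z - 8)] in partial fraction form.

Using cover-up method: P = 1/4, Q = -7/24, R = 1/24
Result: (1/4)/(z + 6) - (7/24)/(z + 4) + (1/24)/(z - 8)


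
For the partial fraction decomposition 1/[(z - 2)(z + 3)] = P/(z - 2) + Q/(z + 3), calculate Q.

Cover-up at z = -3: Q = 1/(-3 - 2) = -1/5


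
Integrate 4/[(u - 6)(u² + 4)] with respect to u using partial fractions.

Cover-up at u=6: α = 4/(6²+4) = 1/10. Coeff matching: β = -1/10, γ = -3/5. Decomposition: (1/10)/(u - 6) - ((1/10)u + 3/5)/(u² + 4). Integrate: linear → ln, quadratic → (1/2)ln + arctan: (1/10) ln|(u - 6)| - (1/20) ln(u² + 4) - (3/10) arctan(u/2) + C


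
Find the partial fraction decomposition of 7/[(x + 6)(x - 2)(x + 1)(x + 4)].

Using Heaviside cover-up: (-7/80)/(x + 6) + (7/144)/(x - 2) - (7/45)/(x + 1) + (7/36)/(x + 4)


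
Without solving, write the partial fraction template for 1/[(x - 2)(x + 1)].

Distinct linear factors: α/(x - 2) + β/(x + 1)


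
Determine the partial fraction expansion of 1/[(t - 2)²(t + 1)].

Cover-up at t=-1: R = 1/(-1 - 2)² = 1/9. Cover-up at t=2: Q = 1/(2 + 1) = 1/3. Comparing t² coeff: P = -R = -1/9
Result: (-1/9)/(t - 2) + (1/3)/(t - 2)² + (1/9)/(t + 1)


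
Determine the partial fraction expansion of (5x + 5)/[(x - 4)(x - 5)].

At x=4: P = (5·4 + 5)/(4 - 5) = -25. At x=5: Q = (5·5 + 5)/(5 - 4) = 30
Result: -25/(x - 4) + 30/(x - 5)


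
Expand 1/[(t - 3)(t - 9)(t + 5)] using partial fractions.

Using cover-up method: α = -1/48, β = 1/84, γ = 1/112
Result: (-1/48)/(t - 3) + (1/84)/(t - 9) + (1/112)/(t + 5)


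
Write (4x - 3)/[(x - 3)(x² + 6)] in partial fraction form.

At x=3: A = (4·3 - 3)/(3² + 6) = 3/5. B = -A = -3/5, C = 4 - 3·A = 11/5
Result: (3/5)/(x - 3) - ((3/5)x - 11/5)/(x² + 6)


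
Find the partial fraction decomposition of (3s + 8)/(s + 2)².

(3s + 8) = α(s + 2) + β. At s = -2: β = 3·(-2) + 8 = 2. Coeff of s: α = 3
Result: 3/(s + 2) + 2/(s + 2)²


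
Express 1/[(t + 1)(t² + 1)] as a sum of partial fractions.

Cover-up at t = -1: A = 1/((-1)² + 1) = 1/2. Then B = -A = -1/2, C = -A·(0 - 1) = 1/2
Result: (1/2)/(t + 1) - ((1/2)t - 1/2)/(t² + 1)


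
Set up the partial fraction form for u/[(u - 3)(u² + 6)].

Linear + irreducible quadratic: P/(u - 3) + (Qu + R)/(u² + 6)


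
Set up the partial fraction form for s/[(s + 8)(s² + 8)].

Linear + irreducible quadratic: P/(s + 8) + (Qs + R)/(s² + 8)


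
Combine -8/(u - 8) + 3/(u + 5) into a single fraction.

Common denominator (u - 8)(u + 5). Numerator: -8(u + 5) + 3(u - 8) = (-8u - 40) + (3u - 24) = -5u - 64
Result: (-5u - 64)/[(u - 8)(u + 5)]


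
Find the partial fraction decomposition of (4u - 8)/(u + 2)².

(4u - 8) = A(u + 2) + B. At u = -2: B = 4·(-2) - 8 = -16. Coeff of u: A = 4
Result: 4/(u + 2) - 16/(u + 2)²


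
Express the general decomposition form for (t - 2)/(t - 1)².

Repeated linear factor: A/(t - 1) + B/(t - 1)²


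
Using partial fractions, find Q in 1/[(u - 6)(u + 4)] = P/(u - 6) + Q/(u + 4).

Cover-up at u = -4: Q = 1/(-4 - 6) = -1/10


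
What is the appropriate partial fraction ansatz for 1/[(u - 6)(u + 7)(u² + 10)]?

Two linear + quadratic: A/(u - 6) + B/(u + 7) + (Cu + D)/(u² + 10)


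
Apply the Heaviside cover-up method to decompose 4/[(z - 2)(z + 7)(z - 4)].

Cover (z - 2), z=2: P = 4/[(2 + 7)(2 - 4)] = -2/9. Cover (z + 7), z=-7: Q = 4/[(-7 - 2)(-7 - 4)] = 4/99. Cover (z - 4), z=4: R = 4/[(4 - 2)(4 + 7)] = 2/11.
Result: (-2/9)/(z - 2) + (4/99)/(z + 7) + (2/11)/(z - 4)


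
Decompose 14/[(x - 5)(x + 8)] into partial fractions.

14/(x - 5)(x + 8) = P/(x - 5) + Q/(x + 8). P = 14/(5 + 8) = 14/13, Q = 14/(-8 - 5) = -14/13
Result: (14/13)/(x - 5) - (14/13)/(x + 8)


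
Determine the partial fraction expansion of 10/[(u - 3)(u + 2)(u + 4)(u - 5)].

Using Heaviside cover-up: (-1/7)/(u - 3) + (1/7)/(u + 2) - (5/63)/(u + 4) + (5/63)/(u - 5)


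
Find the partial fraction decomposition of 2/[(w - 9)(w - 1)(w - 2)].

Using cover-up method: P = 1/28, Q = 1/4, R = -2/7
Result: (1/28)/(w - 9) + (1/4)/(w - 1) - (2/7)/(w - 2)


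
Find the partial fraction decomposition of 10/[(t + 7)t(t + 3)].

Using cover-up method: A = 5/14, B = 10/21, C = -5/6
Result: (5/14)/(t + 7) + (10/21)/t - (5/6)/(t + 3)


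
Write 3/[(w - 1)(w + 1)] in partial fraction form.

3/(w - 1)(w + 1) = α/(w - 1) + β/(w + 1). α = 3/(1 + 1) = 3/2, β = 3/(-1 - 1) = -3/2
Result: (3/2)/(w - 1) - (3/2)/(w + 1)


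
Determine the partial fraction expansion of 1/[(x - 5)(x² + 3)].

Cover-up at x = 5: P = 1/(5² + 3) = 1/28. Then Q = -P = -1/28, R = -P·(0 + 5) = -5/28
Result: (1/28)/(x - 5) - ((1/28)x + 5/28)/(x² + 3)


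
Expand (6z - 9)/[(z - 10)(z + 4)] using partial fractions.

At z=10: P = (6·10 - 9)/(10 + 4) = 51/14. At z=-4: Q = (6·(-4) - 9)/(-4 - 10) = 33/14
Result: (51/14)/(z - 10) + (33/14)/(z + 4)


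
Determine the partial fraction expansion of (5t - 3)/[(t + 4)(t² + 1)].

At t=-4: A = (5·(-4) - 3)/((-4)² + 1) = -23/17. B = -A = 23/17, C = 5 - (-4)·A = -7/17
Result: (-23/17)/(t + 4) + ((23/17)t - 7/17)/(t² + 1)


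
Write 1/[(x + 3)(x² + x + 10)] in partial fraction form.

Cover-up at x = -3: α = 1/((-3)² + 1·(-3) + 10) = 1/16. Then β = -α = -1/16, γ = -α·(1 - 3) = 1/8
Result: (1/16)/(x + 3) - ((1/16)x - 1/8)/(x² + x + 10)


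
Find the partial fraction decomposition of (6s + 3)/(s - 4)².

(6s + 3) = P(s - 4) + Q. At s = 4: Q = 6·4 + 3 = 27. Coeff of s: P = 6
Result: 6/(s - 4) + 27/(s - 4)²


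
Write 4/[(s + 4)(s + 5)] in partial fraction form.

4/(s + 4)(s + 5) = A/(s + 4) + B/(s + 5). A = 4/(-4 + 5) = 4, B = 4/(-5 + 4) = -4
Result: 4/(s + 4) - 4/(s + 5)


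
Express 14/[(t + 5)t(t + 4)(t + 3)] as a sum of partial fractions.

Using Heaviside cover-up: (-7/5)/(t + 5) + (7/30)/t + (7/2)/(t + 4) - (7/3)/(t + 3)


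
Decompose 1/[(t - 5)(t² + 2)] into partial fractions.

Cover-up at t = 5: A = 1/(5² + 2) = 1/27. Then B = -A = -1/27, C = -A·(0 + 5) = -5/27
Result: (1/27)/(t - 5) - ((1/27)t + 5/27)/(t² + 2)


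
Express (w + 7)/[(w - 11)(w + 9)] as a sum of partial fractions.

At w=11: α = (1·11 + 7)/(11 + 9) = 9/10. At w=-9: β = (1·(-9) + 7)/(-9 - 11) = 1/10
Result: (9/10)/(w - 11) + (1/10)/(w + 9)


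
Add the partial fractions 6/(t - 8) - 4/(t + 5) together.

Common denominator (t - 8)(t + 5). Numerator: 6(t + 5) - 4(t - 8) = (6t + 30) - (4t - 32) = 2t + 62
Result: (2t + 62)/[(t - 8)(t + 5)]


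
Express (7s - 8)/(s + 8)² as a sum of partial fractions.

(7s - 8) = P(s + 8) + Q. At s = -8: Q = 7·(-8) - 8 = -64. Coeff of s: P = 7
Result: 7/(s + 8) - 64/(s + 8)²


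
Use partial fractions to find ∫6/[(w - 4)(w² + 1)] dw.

Cover-up at w=4: P = 6/(4²+1) = 6/17. Coeff matching: Q = -6/17, R = -24/17. Decomposition: (6/17)/(w - 4) - ((6/17)w + 24/17)/(w² + 1). Integrate: linear → ln, quadratic → (1/2)ln + arctan: (6/17) ln|(w - 4)| - (3/17) ln(w² + 1) - (24/17) arctan(w) + C


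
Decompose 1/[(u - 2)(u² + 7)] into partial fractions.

Cover-up at u = 2: α = 1/(2² + 7) = 1/11. Then β = -α = -1/11, γ = -α·(0 + 2) = -2/11
Result: (1/11)/(u - 2) - ((1/11)u + 2/11)/(u² + 7)


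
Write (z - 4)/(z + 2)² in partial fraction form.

(z - 4) = P(z + 2) + Q. At z = -2: Q = 1·(-2) - 4 = -6. Coeff of z: P = 1
Result: 1/(z + 2) - 6/(z + 2)²


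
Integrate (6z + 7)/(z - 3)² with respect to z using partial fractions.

Decompose: α = 6, β = 6·3 + 7 = 25, so (6z + 7)/(z - 3)² = 6/(z - 3) + 25/(z - 3)². Integrate: ∫ α/(z - 3) dz = 6 ln|(z - 3)|; ∫ β/(z - 3)² dz = -25/(z - 3). Sum: 6 ln|(z - 3)| - 25/(z - 3) + C


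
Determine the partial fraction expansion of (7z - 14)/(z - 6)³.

(7z - 14) = P(z - 6)² + Q(z - 6) + R. At z = 6: R = 7·6 - 14 = 28. Coefficients: P = 0, Q = 7
Result: 7/(z - 6)² + 28/(z - 6)³


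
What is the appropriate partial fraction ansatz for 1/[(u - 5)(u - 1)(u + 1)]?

Three distinct linear factors: A/(u - 5) + B/(u - 1) + C/(u + 1)


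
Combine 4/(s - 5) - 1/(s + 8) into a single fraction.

Common denominator (s - 5)(s + 8). Numerator: 4(s + 8) - 1(s - 5) = (4s + 32) - (s - 5) = 3s + 37
Result: (3s + 37)/[(s - 5)(s + 8)]


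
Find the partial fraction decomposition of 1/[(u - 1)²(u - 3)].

Cover-up at u=3: γ = 1/(3 - 1)² = 1/4. Cover-up at u=1: β = 1/(1 - 3) = -1/2. Comparing u² coeff: α = -γ = -1/4
Result: (-1/4)/(u - 1) - (1/2)/(u - 1)² + (1/4)/(u - 3)


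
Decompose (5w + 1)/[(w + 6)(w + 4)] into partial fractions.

At w=-6: P = (5·(-6) + 1)/(-6 + 4) = 29/2. At w=-4: Q = (5·(-4) + 1)/(-4 + 6) = -19/2
Result: (29/2)/(w + 6) - (19/2)/(w + 4)


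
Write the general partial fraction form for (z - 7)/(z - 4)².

Repeated linear factor: A/(z - 4) + B/(z - 4)²


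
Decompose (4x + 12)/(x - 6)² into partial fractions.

(4x + 12) = α(x - 6) + β. At x = 6: β = 4·6 + 12 = 36. Coeff of x: α = 4
Result: 4/(x - 6) + 36/(x - 6)²


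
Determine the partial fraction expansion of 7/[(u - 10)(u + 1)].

7/(u - 10)(u + 1) = α/(u - 10) + β/(u + 1). α = 7/(10 + 1) = 7/11, β = 7/(-1 - 10) = -7/11
Result: (7/11)/(u - 10) - (7/11)/(u + 1)


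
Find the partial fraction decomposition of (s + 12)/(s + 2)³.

(s + 12) = α(s + 2)² + β(s + 2) + γ. At s = -2: γ = 1·(-2) + 12 = 10. Coefficients: α = 0, β = 1
Result: 1/(s + 2)² + 10/(s + 2)³


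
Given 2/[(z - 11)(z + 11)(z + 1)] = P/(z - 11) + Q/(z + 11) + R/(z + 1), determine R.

Cover-up at z = -1: R = 2/[(-1 - 11)(-1 + 11)] = 2/[(-12)(10)] = -2/120 = -1/60


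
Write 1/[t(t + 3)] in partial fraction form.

1/t(t + 3) = P/t + Q/(t + 3). P = 1/(0 + 3) = 1/3, Q = 1/(-3 - 0) = -1/3
Result: (1/3)/t - (1/3)/(t + 3)


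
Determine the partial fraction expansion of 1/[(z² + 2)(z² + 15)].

Coefficient matching gives α = γ = 0, β = 1/(15-2) = 1/13, δ = -β = -1/13
Result: (1/13)/(z² + 2) - (1/13)/(z² + 15)


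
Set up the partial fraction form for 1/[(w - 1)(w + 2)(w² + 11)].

Two linear + quadratic: P/(w - 1) + Q/(w + 2) + (Rw + S)/(w² + 11)


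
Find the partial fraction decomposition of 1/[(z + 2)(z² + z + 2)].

Cover-up at z = -2: P = 1/((-2)² + 1·(-2) + 2) = 1/4. Then Q = -P = -1/4, R = -P·(1 - 2) = 1/4
Result: (1/4)/(z + 2) - ((1/4)z - 1/4)/(z² + z + 2)


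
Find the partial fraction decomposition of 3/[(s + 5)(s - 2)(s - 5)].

Using cover-up method: A = 3/70, B = -1/7, C = 1/10
Result: (3/70)/(s + 5) - (1/7)/(s - 2) + (1/10)/(s - 5)


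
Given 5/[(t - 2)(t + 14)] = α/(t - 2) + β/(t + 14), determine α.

Cover-up at t = 2: α = 5/(2 + 14) = 5/16


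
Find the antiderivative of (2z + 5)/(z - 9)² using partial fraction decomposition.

Decompose: α = 2, β = 2·9 + 5 = 23, so (2z + 5)/(z - 9)² = 2/(z - 9) + 23/(z - 9)². Integrate: ∫ α/(z - 9) dz = 2 ln|(z - 9)|; ∫ β/(z - 9)² dz = -23/(z - 9). Sum: 2 ln|(z - 9)| - 23/(z - 9) + C


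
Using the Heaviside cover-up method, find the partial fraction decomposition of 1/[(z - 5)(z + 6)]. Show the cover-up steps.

Cover (z - 5): set z=5, get α = 1/(5 + 6) = 1/11. Cover (z + 6): set z=-6, get β = 1/(-6 - 5) = -1/11.
Result: (1/11)/(z - 5) - (1/11)/(z + 6)


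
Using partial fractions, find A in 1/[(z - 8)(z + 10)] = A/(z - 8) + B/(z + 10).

Cover-up at z = 8: A = 1/(8 + 10) = 1/18


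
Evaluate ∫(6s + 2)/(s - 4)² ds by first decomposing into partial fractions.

Decompose: α = 6, β = 6·4 + 2 = 26, so (6s + 2)/(s - 4)² = 6/(s - 4) + 26/(s - 4)². Integrate: ∫ α/(s - 4) ds = 6 ln|(s - 4)|; ∫ β/(s - 4)² ds = -26/(s - 4). Sum: 6 ln|(s - 4)| - 26/(s - 4) + C


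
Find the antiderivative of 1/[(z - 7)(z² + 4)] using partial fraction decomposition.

Cover-up at z=7: A = 1/(7²+4) = 1/53. Coeff matching: B = -1/53, C = -7/53. Decomposition: (1/53)/(z - 7) - ((1/53)z + 7/53)/(z² + 4). Integrate: linear → ln, quadratic → (1/2)ln + arctan: (1/53) ln|(z - 7)| - (1/106) ln(z² + 4) - (7/106) arctan(z/2) + C


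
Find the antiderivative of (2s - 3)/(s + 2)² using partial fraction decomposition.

Decompose: α = 2, β = 2·(-2) - 3 = -7, so (2s - 3)/(s + 2)² = 2/(s + 2) - 7/(s + 2)². Integrate: ∫ α/(s + 2) ds = 2 ln|(s + 2)|; ∫ β/(s + 2)² ds = 7/(s + 2). Sum: 2 ln|(s + 2)| + 7/(s + 2) + C


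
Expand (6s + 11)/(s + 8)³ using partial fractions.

(6s + 11) = P(s + 8)² + Q(s + 8) + R. At s = -8: R = 6·(-8) + 11 = -37. Coefficients: P = 0, Q = 6
Result: 6/(s + 8)² - 37/(s + 8)³


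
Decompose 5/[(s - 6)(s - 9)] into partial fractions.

5/(s - 6)(s - 9) = A/(s - 6) + B/(s - 9). A = 5/(6 - 9) = -5/3, B = 5/(9 - 6) = 5/3
Result: (-5/3)/(s - 6) + (5/3)/(s - 9)


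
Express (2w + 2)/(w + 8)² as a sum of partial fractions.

(2w + 2) = P(w + 8) + Q. At w = -8: Q = 2·(-8) + 2 = -14. Coeff of w: P = 2
Result: 2/(w + 8) - 14/(w + 8)²


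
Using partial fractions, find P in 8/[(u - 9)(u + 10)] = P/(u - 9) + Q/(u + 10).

Cover-up at u = 9: P = 8/(9 + 10) = 8/19


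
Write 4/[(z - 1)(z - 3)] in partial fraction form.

4/(z - 1)(z - 3) = P/(z - 1) + Q/(z - 3). P = 4/(1 - 3) = -2, Q = 4/(3 - 1) = 2
Result: -2/(z - 1) + 2/(z - 3)


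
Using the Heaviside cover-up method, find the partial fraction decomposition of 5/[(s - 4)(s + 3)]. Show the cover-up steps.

Cover (s - 4): set s=4, get α = 5/(4 + 3) = 5/7. Cover (s + 3): set s=-3, get β = 5/(-3 - 4) = -5/7.
Result: (5/7)/(s - 4) - (5/7)/(s + 3)


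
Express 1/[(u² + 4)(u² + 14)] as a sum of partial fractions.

Coefficient matching gives A = C = 0, B = 1/(14-4) = 1/10, D = -B = -1/10
Result: (1/10)/(u² + 4) - (1/10)/(u² + 14)


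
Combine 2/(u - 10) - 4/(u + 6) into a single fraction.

Common denominator (u - 10)(u + 6). Numerator: 2(u + 6) - 4(u - 10) = (2u + 12) - (4u - 40) = -2u + 52
Result: (-2u + 52)/[(u - 10)(u + 6)]


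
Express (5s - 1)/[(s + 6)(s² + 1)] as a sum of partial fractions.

At s=-6: α = (5·(-6) - 1)/((-6)² + 1) = -31/37. β = -α = 31/37, γ = 5 - (-6)·α = -1/37
Result: (-31/37)/(s + 6) + ((31/37)s - 1/37)/(s² + 1)


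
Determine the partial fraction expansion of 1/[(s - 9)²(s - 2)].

Cover-up at s=2: C = 1/(2 - 9)² = 1/49. Cover-up at s=9: B = 1/(9 - 2) = 1/7. Comparing s² coeff: A = -C = -1/49
Result: (-1/49)/(s - 9) + (1/7)/(s - 9)² + (1/49)/(s - 2)


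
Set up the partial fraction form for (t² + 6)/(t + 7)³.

Repeated linear factor (power 3): α/(t + 7) + β/(t + 7)² + γ/(t + 7)³


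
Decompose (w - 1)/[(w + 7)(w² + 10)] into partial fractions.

At w=-7: P = (1·(-7) - 1)/((-7)² + 10) = -8/59. Q = -P = 8/59, R = 1 - (-7)·P = 3/59
Result: (-8/59)/(w + 7) + ((8/59)w + 3/59)/(w² + 10)


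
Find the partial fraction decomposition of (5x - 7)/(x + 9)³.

(5x - 7) = P(x + 9)² + Q(x + 9) + R. At x = -9: R = 5·(-9) - 7 = -52. Coefficients: P = 0, Q = 5
Result: 5/(x + 9)² - 52/(x + 9)³


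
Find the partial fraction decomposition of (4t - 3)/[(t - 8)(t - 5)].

At t=8: P = (4·8 - 3)/(8 - 5) = 29/3. At t=5: Q = (4·5 - 3)/(5 - 8) = -17/3
Result: (29/3)/(t - 8) - (17/3)/(t - 5)


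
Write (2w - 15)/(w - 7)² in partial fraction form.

(2w - 15) = α(w - 7) + β. At w = 7: β = 2·7 - 15 = -1. Coeff of w: α = 2
Result: 2/(w - 7) - 1/(w - 7)²


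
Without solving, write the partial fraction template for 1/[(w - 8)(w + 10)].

Distinct linear factors: α/(w - 8) + β/(w + 10)


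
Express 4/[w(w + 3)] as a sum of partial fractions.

4/w(w + 3) = P/w + Q/(w + 3). P = 4/(0 + 3) = 4/3, Q = 4/(-3 - 0) = -4/3
Result: (4/3)/w - (4/3)/(w + 3)


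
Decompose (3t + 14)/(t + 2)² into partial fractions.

(3t + 14) = α(t + 2) + β. At t = -2: β = 3·(-2) + 14 = 8. Coeff of t: α = 3
Result: 3/(t + 2) + 8/(t + 2)²


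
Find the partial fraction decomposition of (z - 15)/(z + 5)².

(z - 15) = P(z + 5) + Q. At z = -5: Q = 1·(-5) - 15 = -20. Coeff of z: P = 1
Result: 1/(z + 5) - 20/(z + 5)²


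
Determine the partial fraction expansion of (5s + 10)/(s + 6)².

(5s + 10) = P(s + 6) + Q. At s = -6: Q = 5·(-6) + 10 = -20. Coeff of s: P = 5
Result: 5/(s + 6) - 20/(s + 6)²


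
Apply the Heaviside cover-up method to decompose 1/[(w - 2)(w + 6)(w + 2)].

Cover (w - 2), w=2: α = 1/[(2 + 6)(2 + 2)] = 1/32. Cover (w + 6), w=-6: β = 1/[(-6 - 2)(-6 + 2)] = 1/32. Cover (w + 2), w=-2: γ = 1/[(-2 - 2)(-2 + 6)] = -1/16.
Result: (1/32)/(w - 2) + (1/32)/(w + 6) - (1/16)/(w + 2)


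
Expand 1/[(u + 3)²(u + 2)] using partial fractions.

Cover-up at u=-2: R = 1/(-2 + 3)² = 1. Cover-up at u=-3: Q = 1/(-3 + 2) = -1. Comparing u² coeff: P = -R = -1
Result: -1/(u + 3) - 1/(u + 3)² + 1/(u + 2)


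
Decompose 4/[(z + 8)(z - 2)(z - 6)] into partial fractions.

Using cover-up method: P = 1/35, Q = -1/10, R = 1/14
Result: (1/35)/(z + 8) - (1/10)/(z - 2) + (1/14)/(z - 6)


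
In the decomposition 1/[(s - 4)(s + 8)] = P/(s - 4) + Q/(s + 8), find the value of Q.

Cover-up at s = -8: Q = 1/(-8 - 4) = -1/12


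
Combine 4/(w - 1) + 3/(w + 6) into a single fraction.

Common denominator (w - 1)(w + 6). Numerator: 4(w + 6) + 3(w - 1) = (4w + 24) + (3w - 3) = 7w + 21
Result: (7w + 21)/[(w - 1)(w + 6)]


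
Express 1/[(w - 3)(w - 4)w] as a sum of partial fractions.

Using cover-up method: α = -1/3, β = 1/4, γ = 1/12
Result: (-1/3)/(w - 3) + (1/4)/(w - 4) + (1/12)/w


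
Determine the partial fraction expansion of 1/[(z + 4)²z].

Cover-up at z=0: γ = 1/(0 + 4)² = 1/16. Cover-up at z=-4: β = 1/(-4 - 0) = -1/4. Comparing z² coeff: α = -γ = -1/16
Result: (-1/16)/(z + 4) - (1/4)/(z + 4)² + (1/16)/z


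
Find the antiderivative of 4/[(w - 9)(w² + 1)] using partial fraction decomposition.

Cover-up at w=9: A = 4/(9²+1) = 2/41. Coeff matching: B = -2/41, C = -18/41. Decomposition: (2/41)/(w - 9) - ((2/41)w + 18/41)/(w² + 1). Integrate: linear → ln, quadratic → (1/2)ln + arctan: (2/41) ln|(w - 9)| - (1/41) ln(w² + 1) - (18/41) arctan(w) + C


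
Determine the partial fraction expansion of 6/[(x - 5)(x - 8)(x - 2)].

Using cover-up method: α = -2/3, β = 1/3, γ = 1/3
Result: (-2/3)/(x - 5) + (1/3)/(x - 8) + (1/3)/(x - 2)


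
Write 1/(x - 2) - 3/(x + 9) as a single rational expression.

Common denominator (x - 2)(x + 9). Numerator: 1(x + 9) - 3(x - 2) = (x + 9) - (3x - 6) = -2x + 15
Result: (-2x + 15)/[(x - 2)(x + 9)]


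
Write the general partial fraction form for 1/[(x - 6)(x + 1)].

Distinct linear factors: P/(x - 6) + Q/(x + 1)


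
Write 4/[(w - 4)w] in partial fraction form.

4/(w - 4)w = A/(w - 4) + B/w. A = 4/(4 - 0) = 1, B = 4/(0 - 4) = -1
Result: 1/(w - 4) - 1/w


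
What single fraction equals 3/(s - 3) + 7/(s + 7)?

Common denominator (s - 3)(s + 7). Numerator: 3(s + 7) + 7(s - 3) = (3s + 21) + (7s - 21) = 10s
Result: (10s)/[(s - 3)(s + 7)]


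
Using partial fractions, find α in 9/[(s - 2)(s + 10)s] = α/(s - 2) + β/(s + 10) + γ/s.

Cover-up at s = 2: α = 9/[(2 + 10)(2 - 0)] = 9/[(12)(2)] = 9/24 = 3/8


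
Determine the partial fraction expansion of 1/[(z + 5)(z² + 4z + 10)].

Cover-up at z = -5: P = 1/((-5)² + 4·(-5) + 10) = 1/15. Then Q = -P = -1/15, R = -P·(4 - 5) = 1/15
Result: (1/15)/(z + 5) - ((1/15)z - 1/15)/(z² + 4z + 10)


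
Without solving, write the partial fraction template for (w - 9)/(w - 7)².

Repeated linear factor: α/(w - 7) + β/(w - 7)²


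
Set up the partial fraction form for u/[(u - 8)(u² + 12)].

Linear + irreducible quadratic: P/(u - 8) + (Qu + R)/(u² + 12)


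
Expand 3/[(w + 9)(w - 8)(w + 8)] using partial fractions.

Using cover-up method: α = 3/17, β = 3/272, γ = -3/16
Result: (3/17)/(w + 9) + (3/272)/(w - 8) - (3/16)/(w + 8)


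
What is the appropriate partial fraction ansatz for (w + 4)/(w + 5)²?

Repeated linear factor: α/(w + 5) + β/(w + 5)²


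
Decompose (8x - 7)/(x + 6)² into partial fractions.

(8x - 7) = A(x + 6) + B. At x = -6: B = 8·(-6) - 7 = -55. Coeff of x: A = 8
Result: 8/(x + 6) - 55/(x + 6)²


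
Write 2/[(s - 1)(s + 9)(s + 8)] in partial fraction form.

Using cover-up method: A = 1/45, B = 1/5, C = -2/9
Result: (1/45)/(s - 1) + (1/5)/(s + 9) - (2/9)/(s + 8)


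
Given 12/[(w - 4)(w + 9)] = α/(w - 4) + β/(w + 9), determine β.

Cover-up at w = -9: β = 12/(-9 - 4) = -12/13


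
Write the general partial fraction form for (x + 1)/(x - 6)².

Repeated linear factor: α/(x - 6) + β/(x - 6)²


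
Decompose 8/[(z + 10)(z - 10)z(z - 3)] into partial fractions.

Using Heaviside cover-up: (-1/325)/(z + 10) + (1/175)/(z - 10) + (2/75)/z - (8/273)/(z - 3)


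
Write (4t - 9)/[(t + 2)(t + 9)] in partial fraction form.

At t=-2: A = (4·(-2) - 9)/(-2 + 9) = -17/7. At t=-9: B = (4·(-9) - 9)/(-9 + 2) = 45/7
Result: (-17/7)/(t + 2) + (45/7)/(t + 9)


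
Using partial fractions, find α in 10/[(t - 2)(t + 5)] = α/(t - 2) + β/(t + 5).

Cover-up at t = 2: α = 10/(2 + 5) = 10/7


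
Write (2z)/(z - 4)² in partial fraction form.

(2z) = α(z - 4) + β. At z = 4: β = 2·4 + 0 = 8. Coeff of z: α = 2
Result: 2/(z - 4) + 8/(z - 4)²


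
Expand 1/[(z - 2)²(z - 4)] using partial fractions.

Cover-up at z=4: C = 1/(4 - 2)² = 1/4. Cover-up at z=2: B = 1/(2 - 4) = -1/2. Comparing z² coeff: A = -C = -1/4
Result: (-1/4)/(z - 2) - (1/2)/(z - 2)² + (1/4)/(z - 4)


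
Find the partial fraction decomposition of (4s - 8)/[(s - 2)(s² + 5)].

At s=2: P = (4·2 - 8)/(2² + 5) = 0. Q = -P = 0, R = 4 - 2·P = 4
Result: (4)/(s² + 5)


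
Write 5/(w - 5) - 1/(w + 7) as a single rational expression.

Common denominator (w - 5)(w + 7). Numerator: 5(w + 7) - 1(w - 5) = (5w + 35) - (w - 5) = 4w + 40
Result: (4w + 40)/[(w - 5)(w + 7)]


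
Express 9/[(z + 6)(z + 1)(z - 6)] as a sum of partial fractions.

Using cover-up method: P = 3/20, Q = -9/35, R = 3/28
Result: (3/20)/(z + 6) - (9/35)/(z + 1) + (3/28)/(z - 6)


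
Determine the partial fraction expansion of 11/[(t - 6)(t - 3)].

11/(t - 6)(t - 3) = α/(t - 6) + β/(t - 3). α = 11/(6 - 3) = 11/3, β = 11/(3 - 6) = -11/3
Result: (11/3)/(t - 6) - (11/3)/(t - 3)


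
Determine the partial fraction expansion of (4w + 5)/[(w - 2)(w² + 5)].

At w=2: A = (4·2 + 5)/(2² + 5) = 13/9. B = -A = -13/9, C = 4 - 2·A = 10/9
Result: (13/9)/(w - 2) - ((13/9)w - 10/9)/(w² + 5)


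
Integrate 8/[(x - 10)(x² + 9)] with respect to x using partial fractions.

Cover-up at x=10: P = 8/(10²+9) = 8/109. Coeff matching: Q = -8/109, R = -80/109. Decomposition: (8/109)/(x - 10) - ((8/109)x + 80/109)/(x² + 9). Integrate: linear → ln, quadratic → (1/2)ln + arctan: (8/109) ln|(x - 10)| - (4/109) ln(x² + 9) - (80/327) arctan(x/3) + C


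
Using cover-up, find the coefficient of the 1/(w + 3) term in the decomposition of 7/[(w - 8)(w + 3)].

Cover (w + 3), set w=-3: 7/((w - 8) at w=-3) = 7/(-11) = -7/11


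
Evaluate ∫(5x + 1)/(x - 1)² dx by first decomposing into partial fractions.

Decompose: A = 5, B = 5·1 + 1 = 6, so (5x + 1)/(x - 1)² = 5/(x - 1) + 6/(x - 1)². Integrate: ∫ A/(x - 1) dx = 5 ln|(x - 1)|; ∫ B/(x - 1)² dx = -6/(x - 1). Sum: 5 ln|(x - 1)| - 6/(x - 1) + C


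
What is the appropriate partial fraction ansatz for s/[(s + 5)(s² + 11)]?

Linear + irreducible quadratic: A/(s + 5) + (Bs + C)/(s² + 11)


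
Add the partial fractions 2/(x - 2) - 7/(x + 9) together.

Common denominator (x - 2)(x + 9). Numerator: 2(x + 9) - 7(x - 2) = (2x + 18) - (7x - 14) = -5x + 32
Result: (-5x + 32)/[(x - 2)(x + 9)]


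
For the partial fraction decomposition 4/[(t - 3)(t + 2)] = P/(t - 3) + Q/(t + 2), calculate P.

Cover-up at t = 3: P = 4/(3 + 2) = 4/5


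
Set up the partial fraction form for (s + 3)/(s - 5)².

Repeated linear factor: A/(s - 5) + B/(s - 5)²


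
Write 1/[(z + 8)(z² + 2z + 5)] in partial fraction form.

Cover-up at z = -8: α = 1/((-8)² + 2·(-8) + 5) = 1/53. Then β = -α = -1/53, γ = -α·(2 - 8) = 6/53
Result: (1/53)/(z + 8) - ((1/53)z - 6/53)/(z² + 2z + 5)


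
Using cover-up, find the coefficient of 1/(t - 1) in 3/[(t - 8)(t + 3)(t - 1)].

Cover (t - 1), set t=1: 3/[(1 - 8)(1 + 3)] = -3/28


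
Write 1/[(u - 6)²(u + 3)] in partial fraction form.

Cover-up at u=-3: R = 1/(-3 - 6)² = 1/81. Cover-up at u=6: Q = 1/(6 + 3) = 1/9. Comparing u² coeff: P = -R = -1/81
Result: (-1/81)/(u - 6) + (1/9)/(u - 6)² + (1/81)/(u + 3)


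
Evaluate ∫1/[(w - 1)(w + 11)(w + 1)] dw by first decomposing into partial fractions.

Cover-up: A = 1/24, B = 1/120, C = -1/20. Decomposition: (1/24)/(w - 1) + (1/120)/(w + 11) - (1/20)/(w + 1). Integrate each term: (1/24) ln|(w - 1)| + (1/120) ln|(w + 11)| - (1/20) ln|(w + 1)| + C


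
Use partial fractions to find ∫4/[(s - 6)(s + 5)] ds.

Decompose: 4/[(s - 6)(s + 5)] = (4/11)/(s - 6) - (4/11)/(s + 5). Integrate each term: (4/11) ln|(s - 6)| - (4/11) ln|(s + 5)| + C


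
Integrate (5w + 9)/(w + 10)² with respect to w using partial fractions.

Decompose: P = 5, Q = 5·(-10) + 9 = -41, so (5w + 9)/(w + 10)² = 5/(w + 10) - 41/(w + 10)². Integrate: ∫ P/(w + 10) dw = 5 ln|(w + 10)|; ∫ Q/(w + 10)² dw = 41/(w + 10). Sum: 5 ln|(w + 10)| + 41/(w + 10) + C


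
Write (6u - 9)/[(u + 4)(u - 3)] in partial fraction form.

At u=-4: α = (6·(-4) - 9)/(-4 - 3) = 33/7. At u=3: β = (6·3 - 9)/(3 + 4) = 9/7
Result: (33/7)/(u + 4) + (9/7)/(u - 3)


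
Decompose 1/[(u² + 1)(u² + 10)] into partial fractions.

Coefficient matching gives P = R = 0, Q = 1/(10-1) = 1/9, S = -Q = -1/9
Result: (1/9)/(u² + 1) - (1/9)/(u² + 10)


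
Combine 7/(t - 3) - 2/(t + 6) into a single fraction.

Common denominator (t - 3)(t + 6). Numerator: 7(t + 6) - 2(t - 3) = (7t + 42) - (2t - 6) = 5t + 48
Result: (5t + 48)/[(t - 3)(t + 6)]


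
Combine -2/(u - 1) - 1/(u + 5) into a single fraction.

Common denominator (u - 1)(u + 5). Numerator: -2(u + 5) - 1(u - 1) = (-2u - 10) - (u - 1) = -3u - 9
Result: (-3u - 9)/[(u - 1)(u + 5)]


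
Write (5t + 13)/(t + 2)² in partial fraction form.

(5t + 13) = P(t + 2) + Q. At t = -2: Q = 5·(-2) + 13 = 3. Coeff of t: P = 5
Result: 5/(t + 2) + 3/(t + 2)²


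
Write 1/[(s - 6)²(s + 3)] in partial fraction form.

Cover-up at s=-3: R = 1/(-3 - 6)² = 1/81. Cover-up at s=6: Q = 1/(6 + 3) = 1/9. Comparing s² coeff: P = -R = -1/81
Result: (-1/81)/(s - 6) + (1/9)/(s - 6)² + (1/81)/(s + 3)


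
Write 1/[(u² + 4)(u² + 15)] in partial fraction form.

Coefficient matching gives P = R = 0, Q = 1/(15-4) = 1/11, S = -Q = -1/11
Result: (1/11)/(u² + 4) - (1/11)/(u² + 15)


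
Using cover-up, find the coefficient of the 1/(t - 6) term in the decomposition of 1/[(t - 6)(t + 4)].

Cover (t - 6), set t=6: 1/((t + 4) at t=6) = 1/(10) = 1/10


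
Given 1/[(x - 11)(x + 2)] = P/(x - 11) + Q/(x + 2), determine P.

Cover-up at x = 11: P = 1/(11 + 2) = 1/13


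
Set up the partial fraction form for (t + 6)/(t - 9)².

Repeated linear factor: A/(t - 9) + B/(t - 9)²


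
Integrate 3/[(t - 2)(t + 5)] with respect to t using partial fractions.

Decompose: 3/[(t - 2)(t + 5)] = (3/7)/(t - 2) - (3/7)/(t + 5). Integrate each term: (3/7) ln|(t - 2)| - (3/7) ln|(t + 5)| + C


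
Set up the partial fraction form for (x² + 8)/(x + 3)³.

Repeated linear factor (power 3): α/(x + 3) + β/(x + 3)² + γ/(x + 3)³


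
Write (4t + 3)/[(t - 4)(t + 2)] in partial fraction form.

At t=4: P = (4·4 + 3)/(4 + 2) = 19/6. At t=-2: Q = (4·(-2) + 3)/(-2 - 4) = 5/6
Result: (19/6)/(t - 4) + (5/6)/(t + 2)


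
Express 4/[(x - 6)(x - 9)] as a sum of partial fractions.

4/(x - 6)(x - 9) = α/(x - 6) + β/(x - 9). α = 4/(6 - 9) = -4/3, β = 4/(9 - 6) = 4/3
Result: (-4/3)/(x - 6) + (4/3)/(x - 9)


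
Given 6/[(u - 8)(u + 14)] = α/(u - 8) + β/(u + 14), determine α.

Cover-up at u = 8: α = 6/(8 + 14) = 6/22 = 3/11


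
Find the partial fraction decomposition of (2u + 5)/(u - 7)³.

(2u + 5) = P(u - 7)² + Q(u - 7) + R. At u = 7: R = 2·7 + 5 = 19. Coefficients: P = 0, Q = 2
Result: 2/(u - 7)² + 19/(u - 7)³


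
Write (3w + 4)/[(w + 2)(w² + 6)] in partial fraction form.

At w=-2: α = (3·(-2) + 4)/((-2)² + 6) = -1/5. β = -α = 1/5, γ = 3 - (-2)·α = 13/5
Result: (-1/5)/(w + 2) + ((1/5)w + 13/5)/(w² + 6)


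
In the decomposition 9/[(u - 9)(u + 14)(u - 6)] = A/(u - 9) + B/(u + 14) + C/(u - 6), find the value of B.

Cover-up at u = -14: B = 9/[(-14 - 9)(-14 - 6)] = 9/[(-23)(-20)] = 9/460


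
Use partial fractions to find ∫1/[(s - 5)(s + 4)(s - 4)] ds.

Cover-up: A = 1/9, B = 1/72, C = -1/8. Decomposition: (1/9)/(s - 5) + (1/72)/(s + 4) - (1/8)/(s - 4). Integrate each term: (1/9) ln|(s - 5)| + (1/72) ln|(s + 4)| - (1/8) ln|(s - 4)| + C


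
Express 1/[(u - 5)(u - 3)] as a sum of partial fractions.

1/(u - 5)(u - 3) = P/(u - 5) + Q/(u - 3). P = 1/(5 - 3) = 1/2, Q = 1/(3 - 5) = -1/2
Result: (1/2)/(u - 5) - (1/2)/(u - 3)


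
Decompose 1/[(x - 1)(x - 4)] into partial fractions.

1/(x - 1)(x - 4) = A/(x - 1) + B/(x - 4). A = 1/(1 - 4) = -1/3, B = 1/(4 - 1) = 1/3
Result: (-1/3)/(x - 1) + (1/3)/(x - 4)


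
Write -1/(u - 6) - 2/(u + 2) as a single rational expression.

Common denominator (u - 6)(u + 2). Numerator: -1(u + 2) - 2(u - 6) = (-u - 2) - (2u - 12) = -3u + 10
Result: (-3u + 10)/[(u - 6)(u + 2)]


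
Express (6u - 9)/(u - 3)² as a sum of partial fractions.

(6u - 9) = α(u - 3) + β. At u = 3: β = 6·3 - 9 = 9. Coeff of u: α = 6
Result: 6/(u - 3) + 9/(u - 3)²


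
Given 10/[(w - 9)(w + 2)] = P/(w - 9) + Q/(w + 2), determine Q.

Cover-up at w = -2: Q = 10/(-2 - 9) = -10/11


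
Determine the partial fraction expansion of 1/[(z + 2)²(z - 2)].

Cover-up at z=2: γ = 1/(2 + 2)² = 1/16. Cover-up at z=-2: β = 1/(-2 - 2) = -1/4. Comparing z² coeff: α = -γ = -1/16
Result: (-1/16)/(z + 2) - (1/4)/(z + 2)² + (1/16)/(z - 2)


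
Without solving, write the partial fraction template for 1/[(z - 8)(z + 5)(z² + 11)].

Two linear + quadratic: α/(z - 8) + β/(z + 5) + (γz + δ)/(z² + 11)


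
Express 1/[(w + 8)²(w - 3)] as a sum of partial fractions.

Cover-up at w=3: C = 1/(3 + 8)² = 1/121. Cover-up at w=-8: B = 1/(-8 - 3) = -1/11. Comparing w² coeff: A = -C = -1/121
Result: (-1/121)/(w + 8) - (1/11)/(w + 8)² + (1/121)/(w - 3)


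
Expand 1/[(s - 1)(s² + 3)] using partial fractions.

Cover-up at s = 1: P = 1/(1² + 3) = 1/4. Then Q = -P = -1/4, R = -P·(0 + 1) = -1/4
Result: (1/4)/(s - 1) - ((1/4)s + 1/4)/(s² + 3)


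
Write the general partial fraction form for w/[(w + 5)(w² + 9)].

Linear + irreducible quadratic: A/(w + 5) + (Bw + C)/(w² + 9)


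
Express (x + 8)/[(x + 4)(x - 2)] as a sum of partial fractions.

At x=-4: A = (1·(-4) + 8)/(-4 - 2) = -2/3. At x=2: B = (1·2 + 8)/(2 + 4) = 5/3
Result: (-2/3)/(x + 4) + (5/3)/(x - 2)


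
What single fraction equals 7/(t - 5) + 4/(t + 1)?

Common denominator (t - 5)(t + 1). Numerator: 7(t + 1) + 4(t - 5) = (7t + 7) + (4t - 20) = 11t - 13
Result: (11t - 13)/[(t - 5)(t + 1)]


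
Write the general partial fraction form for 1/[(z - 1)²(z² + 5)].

Repeated linear + quadratic: A/(z - 1) + B/(z - 1)² + (Cz + D)/(z² + 5)


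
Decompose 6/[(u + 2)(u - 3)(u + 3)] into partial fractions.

Using cover-up method: α = -6/5, β = 1/5, γ = 1
Result: (-6/5)/(u + 2) + (1/5)/(u - 3) + 1/(u + 3)


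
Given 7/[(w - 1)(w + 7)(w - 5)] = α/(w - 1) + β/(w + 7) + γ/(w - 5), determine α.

Cover-up at w = 1: α = 7/[(1 + 7)(1 - 5)] = 7/[(8)(-4)] = -7/32


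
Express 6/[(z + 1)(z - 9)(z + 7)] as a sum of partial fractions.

Using cover-up method: P = -1/10, Q = 3/80, R = 1/16
Result: (-1/10)/(z + 1) + (3/80)/(z - 9) + (1/16)/(z + 7)


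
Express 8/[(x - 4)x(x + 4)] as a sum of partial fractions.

Using cover-up method: α = 1/4, β = -1/2, γ = 1/4
Result: (1/4)/(x - 4) - (1/2)/x + (1/4)/(x + 4)


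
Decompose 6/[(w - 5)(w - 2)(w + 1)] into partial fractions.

Using cover-up method: A = 1/3, B = -2/3, C = 1/3
Result: (1/3)/(w - 5) - (2/3)/(w - 2) + (1/3)/(w + 1)


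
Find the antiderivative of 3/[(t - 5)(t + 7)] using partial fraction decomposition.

Decompose: 3/[(t - 5)(t + 7)] = (1/4)/(t - 5) - (1/4)/(t + 7). Integrate each term: (1/4) ln|(t - 5)| - (1/4) ln|(t + 7)| + C


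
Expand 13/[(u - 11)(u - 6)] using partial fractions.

13/(u - 11)(u - 6) = α/(u - 11) + β/(u - 6). α = 13/(11 - 6) = 13/5, β = 13/(6 - 11) = -13/5
Result: (13/5)/(u - 11) - (13/5)/(u - 6)


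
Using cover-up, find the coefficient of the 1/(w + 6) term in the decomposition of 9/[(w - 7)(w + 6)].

Cover (w + 6), set w=-6: 9/((w - 7) at w=-6) = 9/(-13) = -9/13


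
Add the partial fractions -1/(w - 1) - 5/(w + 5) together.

Common denominator (w - 1)(w + 5). Numerator: -1(w + 5) - 5(w - 1) = (-w - 5) - (5w - 5) = -6w
Result: (-6w)/[(w - 1)(w + 5)]


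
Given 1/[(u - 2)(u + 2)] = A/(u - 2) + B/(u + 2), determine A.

Cover-up at u = 2: A = 1/(2 + 2) = 1/4


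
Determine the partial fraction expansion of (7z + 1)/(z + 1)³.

(7z + 1) = P(z + 1)² + Q(z + 1) + R. At z = -1: R = 7·(-1) + 1 = -6. Coefficients: P = 0, Q = 7
Result: 7/(z + 1)² - 6/(z + 1)³


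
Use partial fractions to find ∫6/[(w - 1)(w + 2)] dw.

Decompose: 6/[(w - 1)(w + 2)] = 2/(w - 1) - 2/(w + 2). Integrate each term: 2 ln|(w - 1)| - 2 ln|(w + 2)| + C


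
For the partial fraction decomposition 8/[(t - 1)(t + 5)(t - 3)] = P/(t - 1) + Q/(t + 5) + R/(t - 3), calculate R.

Cover-up at t = 3: R = 8/[(3 - 1)(3 + 5)] = 8/[(2)(8)] = 8/16 = 1/2


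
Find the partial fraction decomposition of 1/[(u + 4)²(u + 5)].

Cover-up at u=-5: R = 1/(-5 + 4)² = 1. Cover-up at u=-4: Q = 1/(-4 + 5) = 1. Comparing u² coeff: P = -R = -1
Result: -1/(u + 4) + 1/(u + 4)² + 1/(u + 5)


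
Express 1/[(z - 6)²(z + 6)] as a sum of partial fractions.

Cover-up at z=-6: γ = 1/(-6 - 6)² = 1/144. Cover-up at z=6: β = 1/(6 + 6) = 1/12. Comparing z² coeff: α = -γ = -1/144
Result: (-1/144)/(z - 6) + (1/12)/(z - 6)² + (1/144)/(z + 6)


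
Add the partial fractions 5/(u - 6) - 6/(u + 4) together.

Common denominator (u - 6)(u + 4). Numerator: 5(u + 4) - 6(u - 6) = (5u + 20) - (6u - 36) = -u + 56
Result: (-u + 56)/[(u - 6)(u + 4)]


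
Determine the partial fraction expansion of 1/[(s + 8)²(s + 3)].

Cover-up at s=-3: C = 1/(-3 + 8)² = 1/25. Cover-up at s=-8: B = 1/(-8 + 3) = -1/5. Comparing s² coeff: A = -C = -1/25
Result: (-1/25)/(s + 8) - (1/5)/(s + 8)² + (1/25)/(s + 3)


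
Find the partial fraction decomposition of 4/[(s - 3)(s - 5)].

4/(s - 3)(s - 5) = P/(s - 3) + Q/(s - 5). P = 4/(3 - 5) = -2, Q = 4/(5 - 3) = 2
Result: -2/(s - 3) + 2/(s - 5)


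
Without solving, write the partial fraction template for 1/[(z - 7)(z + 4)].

Distinct linear factors: α/(z - 7) + β/(z + 4)


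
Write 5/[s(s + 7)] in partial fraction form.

5/s(s + 7) = α/s + β/(s + 7). α = 5/(0 + 7) = 5/7, β = 5/(-7 - 0) = -5/7
Result: (5/7)/s - (5/7)/(s + 7)


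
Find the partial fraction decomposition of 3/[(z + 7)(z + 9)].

3/(z + 7)(z + 9) = P/(z + 7) + Q/(z + 9). P = 3/(-7 + 9) = 3/2, Q = 3/(-9 + 7) = -3/2
Result: (3/2)/(z + 7) - (3/2)/(z + 9)


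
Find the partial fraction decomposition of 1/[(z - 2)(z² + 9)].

Cover-up at z = 2: P = 1/(2² + 9) = 1/13. Then Q = -P = -1/13, R = -P·(0 + 2) = -2/13
Result: (1/13)/(z - 2) - ((1/13)z + 2/13)/(z² + 9)


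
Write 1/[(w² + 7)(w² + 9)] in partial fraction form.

Coefficient matching gives A = C = 0, B = 1/(9-7) = 1/2, D = -B = -1/2
Result: (1/2)/(w² + 7) - (1/2)/(w² + 9)


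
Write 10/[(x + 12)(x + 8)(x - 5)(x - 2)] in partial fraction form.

Using Heaviside cover-up: (-5/476)/(x + 12) + (1/52)/(x + 8) + (10/663)/(x - 5) - (1/42)/(x - 2)


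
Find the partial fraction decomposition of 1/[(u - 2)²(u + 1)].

Cover-up at u=-1: γ = 1/(-1 - 2)² = 1/9. Cover-up at u=2: β = 1/(2 + 1) = 1/3. Comparing u² coeff: α = -γ = -1/9
Result: (-1/9)/(u - 2) + (1/3)/(u - 2)² + (1/9)/(u + 1)


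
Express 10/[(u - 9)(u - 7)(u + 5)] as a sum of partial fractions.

Using cover-up method: α = 5/14, β = -5/12, γ = 5/84
Result: (5/14)/(u - 9) - (5/12)/(u - 7) + (5/84)/(u + 5)


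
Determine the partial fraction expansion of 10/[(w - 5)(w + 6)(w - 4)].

Using cover-up method: A = 10/11, B = 1/11, C = -1
Result: (10/11)/(w - 5) + (1/11)/(w + 6) - 1/(w - 4)


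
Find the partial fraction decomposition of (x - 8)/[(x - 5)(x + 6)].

At x=5: A = (1·5 - 8)/(5 + 6) = -3/11. At x=-6: B = (1·(-6) - 8)/(-6 - 5) = 14/11
Result: (-3/11)/(x - 5) + (14/11)/(x + 6)


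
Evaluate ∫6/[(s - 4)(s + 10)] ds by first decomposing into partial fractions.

Decompose: 6/[(s - 4)(s + 10)] = (3/7)/(s - 4) - (3/7)/(s + 10). Integrate each term: (3/7) ln|(s - 4)| - (3/7) ln|(s + 10)| + C


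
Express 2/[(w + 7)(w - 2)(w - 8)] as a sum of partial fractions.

Using cover-up method: P = 2/135, Q = -1/27, R = 1/45
Result: (2/135)/(w + 7) - (1/27)/(w - 2) + (1/45)/(w - 8)
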